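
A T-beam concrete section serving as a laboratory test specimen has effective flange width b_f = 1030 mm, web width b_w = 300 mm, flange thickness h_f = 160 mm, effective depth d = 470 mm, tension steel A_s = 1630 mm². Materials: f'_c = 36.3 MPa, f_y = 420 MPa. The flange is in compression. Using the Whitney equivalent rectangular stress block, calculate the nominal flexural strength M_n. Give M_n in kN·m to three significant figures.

Tension: T = A_s f_y = 1630 × 420 = 684600 N.
Try a within the flange: a = T/(0.85 f'_c b_f) = 684600/(0.85 × 36.3 × 1030) = 21.54 mm.
Since a = 21.54 ≤ h_f = 160 mm, the stress block lies entirely in the flange; analyse as a rectangular beam of width b_f.
M_n = T(d − a/2) = 684600 × (470 − 10.77) = 314.39 × 10⁶ N·mm.
M_n = 314.39 kN·m.

M_n ≈ 314 kN·m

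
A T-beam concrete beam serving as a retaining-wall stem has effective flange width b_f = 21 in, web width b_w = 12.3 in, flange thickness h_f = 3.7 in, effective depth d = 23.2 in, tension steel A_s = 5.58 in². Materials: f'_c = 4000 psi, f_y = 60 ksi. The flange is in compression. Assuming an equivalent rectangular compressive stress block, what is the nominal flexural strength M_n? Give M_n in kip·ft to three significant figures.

M_n ≈ 580 kip·ft

Tension: T = A_s f_y = 5.58 × 60 = 334.8 kips.
Try a within the flange: a = T/(0.85 f'_c b_f) = 334.8/(0.85 × 4 × 21) = 4.689 in.
a = 4.689 > h_f = 3.7 in: the block extends into the web. Split into flange-overhang and web parts.
C_f = 0.85 f'_c (b_f − b_w) h_f = 0.85 × 4 × (21 − 12.3) × 3.7 = 109.4 kips.
Remaining web compression depth: a_w = (T − C_f)/(0.85 f'_c b_w) = (334.8 − 109.4)/(0.85 × 4 × 12.3) = 5.390 in.
M_n = C_f(d − h_f/2) + (T − C_f)(d − a_w/2) = 109.4 × (23.2 − 1.85) + 225.4 × (23.2 − 2.695) = 2335.7 + 4621.8 = 6957.5 kip·in.
M_n = 6957.5/12 = 579.79 kip·ft.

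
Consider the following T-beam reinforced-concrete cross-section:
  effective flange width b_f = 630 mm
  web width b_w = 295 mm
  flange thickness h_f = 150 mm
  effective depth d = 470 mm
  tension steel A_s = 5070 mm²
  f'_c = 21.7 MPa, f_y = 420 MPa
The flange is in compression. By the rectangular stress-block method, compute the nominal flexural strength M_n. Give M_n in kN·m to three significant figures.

Tension: T = A_s f_y = 5070 × 420 = 2129400 N.
Try a within the flange: a = T/(0.85 f'_c b_f) = 2129400/(0.85 × 21.7 × 630) = 183.25 mm.
a = 183.25 > h_f = 150 mm: the block extends into the web. Split into flange-overhang and web parts.
C_f = 0.85 f'_c (b_f − b_w) h_f = 0.85 × 21.7 × (630 − 295) × 150 = 926861 N.
Remaining web compression depth: a_w = (T − C_f)/(0.85 f'_c b_w) = (2129400 − 926861)/(0.85 × 21.7 × 295) = 221.00 mm.
M_n = C_f(d − h_f/2) + (T − C_f)(d − a_w/2) = 926861 × (470 − 75) + 1202539 × (470 − 110.5) = 366.11 + 432.31 = 798.42 × 10⁶ N·mm.
M_n = 798.42 kN·m.

M_n ≈ 798 kN·m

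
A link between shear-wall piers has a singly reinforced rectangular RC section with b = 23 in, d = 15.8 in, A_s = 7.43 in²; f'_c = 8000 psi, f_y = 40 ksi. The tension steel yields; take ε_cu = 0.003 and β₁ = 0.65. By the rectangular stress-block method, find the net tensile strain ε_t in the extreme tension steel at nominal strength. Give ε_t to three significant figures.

ε_t ≈ 0.0132

a = A_s f_y/(0.85 f'_c b) = 1.900 in.
β₁ = 0.65, so c = a/β₁ = 1.900/0.65 = 2.923 in.
From the linear strain diagram with ε_cu = 0.003: ε_t = 0.003 (d − c)/c = 0.003 × (15.8 − 2.923)/2.923 = 0.0132.
Since ε_t ≥ 0.005, the section is tension-controlled.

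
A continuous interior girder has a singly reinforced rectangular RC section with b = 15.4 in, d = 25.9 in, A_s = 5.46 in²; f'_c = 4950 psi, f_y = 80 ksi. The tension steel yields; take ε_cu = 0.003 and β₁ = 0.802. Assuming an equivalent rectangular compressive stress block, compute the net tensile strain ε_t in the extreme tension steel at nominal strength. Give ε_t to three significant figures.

ε_t ≈ 0.00624

a = A_s f_y/(0.85 f'_c b) = 6.741 in.
β₁ = 0.802, so c = a/β₁ = 6.741/0.802 = 8.405 in.
From the linear strain diagram with ε_cu = 0.003: ε_t = 0.003 (d − c)/c = 0.003 × (25.9 − 8.405)/8.405 = 0.00624.
Since ε_t ≥ 0.005, the section is tension-controlled.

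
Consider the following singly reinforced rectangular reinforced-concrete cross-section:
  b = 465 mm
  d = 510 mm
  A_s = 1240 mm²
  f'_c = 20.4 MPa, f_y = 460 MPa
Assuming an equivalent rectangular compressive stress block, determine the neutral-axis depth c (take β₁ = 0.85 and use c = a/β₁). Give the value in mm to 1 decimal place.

T = A_s f_y = 1240 × 460 = 570400 N = 570.4 kN.
Setting C = 0.85 f'_c a b equal to T: a = 570400/(0.85 × 20.4 × 465) = 70.742 mm.
With β₁ = 0.85, c = a/β₁ = 70.742/0.85 = 83.2 mm.

c ≈ 83.2 mm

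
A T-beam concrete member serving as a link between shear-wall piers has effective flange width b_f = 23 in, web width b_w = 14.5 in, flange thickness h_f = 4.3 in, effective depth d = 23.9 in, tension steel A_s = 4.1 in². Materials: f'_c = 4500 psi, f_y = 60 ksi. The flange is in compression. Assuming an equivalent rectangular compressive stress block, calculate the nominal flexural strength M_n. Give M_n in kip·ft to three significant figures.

M_n ≈ 461 kip·ft

Tension: T = A_s f_y = 4.1 × 60 = 246 kips.
Try a within the flange: a = T/(0.85 f'_c b_f) = 246/(0.85 × 4.5 × 23) = 2.796 in.
Since a = 2.796 ≤ h_f = 4.3 in, the stress block lies entirely in the flange; analyse as a rectangular beam of width b_f.
M_n = T(d − a/2) = 246 × (23.9 − 1.398) = 5535.5 kip·in.
M_n = 5535.5/12 = 461.29 kip·ft.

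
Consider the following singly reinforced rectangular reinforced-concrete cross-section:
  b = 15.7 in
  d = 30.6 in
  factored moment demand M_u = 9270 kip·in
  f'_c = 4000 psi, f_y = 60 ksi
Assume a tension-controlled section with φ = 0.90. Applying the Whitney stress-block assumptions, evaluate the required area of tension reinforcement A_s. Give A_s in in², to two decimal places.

M_n = M_u/φ = 9270/0.90 = 10300 kip·in.
From M_n = 0.85 f'_c a b (d − a/2):
a = d − √(d² − 2M_n/(0.85 f'_c b)) = 30.6 − √(30.6² − 2 × 10300/(0.85 × 4 × 15.7)) = 7.138 in.
A_s = 0.85 f'_c a b / f_y = 0.85 × 4 × 7.138 × 15.7 / 60 = 6.350 in².

A_s ≈ 6.35 in²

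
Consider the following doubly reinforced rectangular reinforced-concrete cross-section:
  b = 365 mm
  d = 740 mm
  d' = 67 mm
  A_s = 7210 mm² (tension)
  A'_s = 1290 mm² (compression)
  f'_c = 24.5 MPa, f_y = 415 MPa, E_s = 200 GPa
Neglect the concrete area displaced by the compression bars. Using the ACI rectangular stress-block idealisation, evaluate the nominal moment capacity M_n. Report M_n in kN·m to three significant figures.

Assume both tension and compression steel yield.
Net tension couple steel: A_s − A'_s = 5920 mm².
a = (A_s − A'_s) f_y / (0.85 f'_c b) = 2456800/(0.85 × 24.5 × 365) = 323.22 mm.
c = a/β₁ = 323.22/0.85 = 380.26 mm; ε'_s = 0.003(c − d')/c = 0.0025 ≥ f_y/E_s = 0.0021, so compression steel does yield.
M_n = (A_s − A'_s) f_y (d − a/2) + A'_s f_y (d − d') = [2456800 × (740 − 161.61) + 535350 × (740 − 67)] × 10⁻⁶ = 1420.99 + 360.29 = 1781.28 kN·m.

M_n ≈ 1780 kN·m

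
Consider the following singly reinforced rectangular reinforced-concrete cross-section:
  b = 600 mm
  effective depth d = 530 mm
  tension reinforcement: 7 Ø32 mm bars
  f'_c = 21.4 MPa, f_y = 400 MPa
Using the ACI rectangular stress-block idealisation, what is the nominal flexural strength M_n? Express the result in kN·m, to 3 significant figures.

A_s = 7 × 804 = 5628 mm².
T = A_s f_y = 5628 × 400 = 2251200 N = 2251.2 kN.
From C = T: a = T/(0.85 f'_c b) = 2251200/(0.85 × 21.4 × 600) = 206.27 mm.
M_n = T(d − a/2) = 2251.2 kN × (530 − 103.135) mm = 960.96 kN·m.

M_n ≈ 961 kN·m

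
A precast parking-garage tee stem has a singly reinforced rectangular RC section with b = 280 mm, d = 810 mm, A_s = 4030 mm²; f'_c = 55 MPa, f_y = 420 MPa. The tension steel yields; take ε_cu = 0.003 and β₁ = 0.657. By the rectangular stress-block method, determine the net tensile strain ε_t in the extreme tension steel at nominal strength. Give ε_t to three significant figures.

ε_t ≈ 0.00935

a = A_s f_y/(0.85 f'_c b) = 129.30 mm.
β₁ = 0.657, so c = a/β₁ = 129.30/0.657 = 196.80 mm.
From the linear strain diagram with ε_cu = 0.003: ε_t = 0.003 (d − c)/c = 0.003 × (810 − 196.80)/196.80 = 0.00935.
Since ε_t ≥ 0.005, the section is tension-controlled.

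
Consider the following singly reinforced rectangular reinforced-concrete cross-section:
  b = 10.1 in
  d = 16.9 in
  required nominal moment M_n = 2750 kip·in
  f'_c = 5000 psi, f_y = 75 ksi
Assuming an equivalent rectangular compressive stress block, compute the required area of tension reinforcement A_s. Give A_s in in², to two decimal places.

A_s ≈ 2.49 in²

From M_n = 0.85 f'_c a b (d − a/2):
a = d − √(d² − 2M_n/(0.85 f'_c b)) = 16.9 − √(16.9² − 2 × 2750/(0.85 × 5 × 10.1)) = 4.351 in.
A_s = 0.85 f'_c a b / f_y = 0.85 × 5 × 4.351 × 10.1 / 75 = 2.490 in².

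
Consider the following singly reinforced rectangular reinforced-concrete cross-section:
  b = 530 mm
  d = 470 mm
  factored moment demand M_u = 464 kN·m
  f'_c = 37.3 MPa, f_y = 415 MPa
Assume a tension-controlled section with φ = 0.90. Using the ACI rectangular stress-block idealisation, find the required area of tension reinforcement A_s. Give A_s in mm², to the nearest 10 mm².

A_s ≈ 2860 mm²

M_n = M_u/φ = 464/0.90 = 515.556 kN·m.
With M_n = 0.85 f'_c a b (d − a/2), solve the quadratic for a:
a = d − √(d² − 2M_n/(0.85 f'_c b)) = 470 − √(470² − 2 × 515.556×10⁶/(0.85 × 37.3 × 530)) = 70.58 mm.
A_s = 0.85 f'_c a b / f_y = 0.85 × 37.3 × 70.58 × 530 / 415 = 2857.8 mm².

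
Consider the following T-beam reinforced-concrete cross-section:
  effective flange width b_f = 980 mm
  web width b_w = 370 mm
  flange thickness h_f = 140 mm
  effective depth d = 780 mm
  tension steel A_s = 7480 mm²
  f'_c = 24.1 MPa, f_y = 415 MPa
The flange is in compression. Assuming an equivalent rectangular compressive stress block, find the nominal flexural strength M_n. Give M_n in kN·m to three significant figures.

M_n ≈ 2180 kN·m

Tension: T = A_s f_y = 7480 × 415 = 3104200 N.
Try a within the flange: a = T/(0.85 f'_c b_f) = 3104200/(0.85 × 24.1 × 980) = 154.63 mm.
a = 154.63 > h_f = 140 mm: the block extends into the web. Split into flange-overhang and web parts.
C_f = 0.85 f'_c (b_f − b_w) h_f = 0.85 × 24.1 × (980 − 370) × 140 = 1749419 N.
Remaining web compression depth: a_w = (T − C_f)/(0.85 f'_c b_w) = (3104200 − 1749419)/(0.85 × 24.1 × 370) = 178.74 mm.
M_n = C_f(d − h_f/2) + (T − C_f)(d − a_w/2) = 1749419 × (780 − 70) + 1354781 × (780 − 89.37) = 1242.09 + 935.65 = 2177.74 × 10⁶ N·mm.
M_n = 2177.74 kN·m.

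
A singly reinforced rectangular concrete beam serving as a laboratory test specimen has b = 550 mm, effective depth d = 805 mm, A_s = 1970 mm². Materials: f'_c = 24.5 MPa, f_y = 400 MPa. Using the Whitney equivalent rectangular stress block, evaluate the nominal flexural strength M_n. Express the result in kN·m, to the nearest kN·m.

T = A_s f_y = 1970 × 400 = 788000 N = 788 kN.
From C = T: a = T/(0.85 f'_c b) = 788000/(0.85 × 24.5 × 550) = 68.80 mm.
M_n = T(d − a/2) = 788 kN × (805 − 34.4) mm = 607.23 kN·m.

M_n ≈ 607 kN·m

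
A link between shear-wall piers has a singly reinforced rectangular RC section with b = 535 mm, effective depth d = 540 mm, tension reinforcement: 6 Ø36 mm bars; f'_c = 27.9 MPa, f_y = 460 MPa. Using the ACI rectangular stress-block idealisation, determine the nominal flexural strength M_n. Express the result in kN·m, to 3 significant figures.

A_s = 6 × 1018 = 6108 mm².
T = A_s f_y = 6108 × 460 = 2809680 N = 2809.68 kN.
From C = T: a = T/(0.85 f'_c b) = 2809680/(0.85 × 27.9 × 535) = 221.45 mm.
M_n = T(d − a/2) = 2809.68 kN × (540 − 110.725) mm = 1206.13 kN·m.

M_n ≈ 1210 kN·m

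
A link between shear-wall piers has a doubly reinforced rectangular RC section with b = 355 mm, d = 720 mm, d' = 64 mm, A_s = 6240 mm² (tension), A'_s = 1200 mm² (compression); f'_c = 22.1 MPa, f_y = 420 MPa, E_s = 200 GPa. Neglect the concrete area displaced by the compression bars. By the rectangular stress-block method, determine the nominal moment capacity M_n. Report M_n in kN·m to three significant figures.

M_n ≈ 1520 kN·m

Assume both tension and compression steel yield.
Net tension couple steel: A_s − A'_s = 5040 mm².
a = (A_s − A'_s) f_y / (0.85 f'_c b) = 2116800/(0.85 × 22.1 × 355) = 317.42 mm.
c = a/β₁ = 317.42/0.85 = 373.44 mm; ε'_s = 0.003(c − d')/c = 0.0025 ≥ f_y/E_s = 0.0021, so compression steel does yield.
M_n = (A_s − A'_s) f_y (d − a/2) + A'_s f_y (d − d') = [2116800 × (720 − 158.71) + 504000 × (720 − 64)] × 10⁻⁶ = 1188.14 + 330.62 = 1518.76 kN·m.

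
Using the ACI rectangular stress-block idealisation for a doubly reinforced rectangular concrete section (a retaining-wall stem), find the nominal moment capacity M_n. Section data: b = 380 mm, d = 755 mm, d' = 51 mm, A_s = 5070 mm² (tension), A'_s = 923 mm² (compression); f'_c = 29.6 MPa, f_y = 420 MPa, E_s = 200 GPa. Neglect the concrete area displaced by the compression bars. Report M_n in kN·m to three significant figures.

Assume both tension and compression steel yield.
Net tension couple steel: A_s − A'_s = 4147 mm².
a = (A_s − A'_s) f_y / (0.85 f'_c b) = 1741740/(0.85 × 29.6 × 380) = 182.18 mm.
c = a/β₁ = 182.18/0.839 = 217.14 mm; ε'_s = 0.003(c − d')/c = 0.0023 ≥ f_y/E_s = 0.0021, so compression steel does yield.
M_n = (A_s − A'_s) f_y (d − a/2) + A'_s f_y (d − d') = [1741740 × (755 − 91.09) + 387660 × (755 − 51)] × 10⁻⁶ = 1156.36 + 272.91 = 1429.27 kN·m.

M_n ≈ 1430 kN·m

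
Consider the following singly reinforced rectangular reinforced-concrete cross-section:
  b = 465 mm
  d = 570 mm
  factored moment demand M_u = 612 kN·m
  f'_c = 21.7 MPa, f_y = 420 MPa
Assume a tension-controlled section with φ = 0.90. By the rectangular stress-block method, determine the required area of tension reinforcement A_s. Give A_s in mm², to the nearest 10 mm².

M_n = M_u/φ = 612/0.90 = 680 kN·m.
With M_n = 0.85 f'_c a b (d − a/2), solve the quadratic for a:
a = d − √(d² − 2M_n/(0.85 f'_c b)) = 570 − √(570² − 2 × 680×10⁶/(0.85 × 21.7 × 465)) = 162.16 mm.
A_s = 0.85 f'_c a b / f_y = 0.85 × 21.7 × 162.16 × 465 / 420 = 3311.5 mm².

A_s ≈ 3310 mm²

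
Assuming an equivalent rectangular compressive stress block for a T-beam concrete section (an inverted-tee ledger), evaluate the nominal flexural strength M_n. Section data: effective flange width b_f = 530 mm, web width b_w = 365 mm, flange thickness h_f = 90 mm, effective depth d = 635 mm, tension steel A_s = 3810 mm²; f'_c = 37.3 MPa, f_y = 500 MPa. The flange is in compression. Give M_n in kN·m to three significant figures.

Tension: T = A_s f_y = 3810 × 500 = 1905000 N.
Try a within the flange: a = T/(0.85 f'_c b_f) = 1905000/(0.85 × 37.3 × 530) = 113.37 mm.
a = 113.37 > h_f = 90 mm: the block extends into the web. Split into flange-overhang and web parts.
C_f = 0.85 f'_c (b_f − b_w) h_f = 0.85 × 37.3 × (530 − 365) × 90 = 470819 N.
Remaining web compression depth: a_w = (T − C_f)/(0.85 f'_c b_w) = (1905000 − 470819)/(0.85 × 37.3 × 365) = 123.93 mm.
M_n = C_f(d − h_f/2) + (T − C_f)(d − a_w/2) = 470819 × (635 − 45) + 1434181 × (635 − 61.965) = 277.78 + 821.84 = 1099.62 × 10⁶ N·mm.
M_n = 1099.62 kN·m.

M_n ≈ 1100 kN·m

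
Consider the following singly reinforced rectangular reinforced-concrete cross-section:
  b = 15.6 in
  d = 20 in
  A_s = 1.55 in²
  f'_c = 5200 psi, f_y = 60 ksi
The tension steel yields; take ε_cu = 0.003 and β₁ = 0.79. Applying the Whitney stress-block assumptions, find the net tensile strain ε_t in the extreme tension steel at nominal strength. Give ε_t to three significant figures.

a = A_s f_y/(0.85 f'_c b) = 1.349 in.
β₁ = 0.79, so c = a/β₁ = 1.349/0.79 = 1.708 in.
From the linear strain diagram with ε_cu = 0.003: ε_t = 0.003 (d − c)/c = 0.003 × (20 − 1.708)/1.708 = 0.0321.
Since ε_t ≥ 0.005, the section is tension-controlled.

ε_t ≈ 0.0321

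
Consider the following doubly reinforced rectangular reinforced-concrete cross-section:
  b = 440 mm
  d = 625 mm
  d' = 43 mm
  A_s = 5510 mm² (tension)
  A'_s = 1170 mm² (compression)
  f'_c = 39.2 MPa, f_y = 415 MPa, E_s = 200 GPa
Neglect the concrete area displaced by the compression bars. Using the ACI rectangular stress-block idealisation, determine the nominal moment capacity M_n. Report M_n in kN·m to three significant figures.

Assume both tension and compression steel yield.
Net tension couple steel: A_s − A'_s = 4340 mm².
a = (A_s − A'_s) f_y / (0.85 f'_c b) = 1801100/(0.85 × 39.2 × 440) = 122.85 mm.
c = a/β₁ = 122.85/0.77 = 159.55 mm; ε'_s = 0.003(c − d')/c = 0.0022 ≥ f_y/E_s = 0.0021, so compression steel does yield.
M_n = (A_s − A'_s) f_y (d − a/2) + A'_s f_y (d − d') = [1801100 × (625 − 61.425) + 485550 × (625 − 43)] × 10⁻⁶ = 1015.05 + 282.59 = 1297.64 kN·m.

M_n ≈ 1300 kN·m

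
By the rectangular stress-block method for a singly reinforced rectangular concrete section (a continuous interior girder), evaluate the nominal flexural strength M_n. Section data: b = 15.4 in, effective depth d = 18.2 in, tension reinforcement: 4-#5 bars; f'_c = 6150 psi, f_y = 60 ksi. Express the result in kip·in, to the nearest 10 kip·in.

A_s = 4 × 0.31 = 1.24 in².
T = A_s f_y = 1.24 × 60 = 74.4 kips.
a = T/(0.85 f'_c b) = 74.4/(0.85 × 6.15 × 15.4) = 0.924 in.
M_n = T(d − a/2) = 74.4 × (18.2 − 0.462) = 1319.7 kip·in.

M_n ≈ 1320 kip·in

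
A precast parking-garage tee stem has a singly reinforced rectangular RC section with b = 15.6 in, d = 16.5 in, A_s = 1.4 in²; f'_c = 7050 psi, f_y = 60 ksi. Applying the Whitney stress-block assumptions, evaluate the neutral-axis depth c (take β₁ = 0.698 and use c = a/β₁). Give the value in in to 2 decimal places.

T = A_s f_y = 1.4 × 60 = 84 kips.
a = T/(0.85 f'_c b) = 84/(0.85 × 7.05 × 15.6) = 0.8986 in.
With β₁ = 0.698, c = a/β₁ = 0.8986/0.698 = 1.29 in.

c ≈ 1.29 in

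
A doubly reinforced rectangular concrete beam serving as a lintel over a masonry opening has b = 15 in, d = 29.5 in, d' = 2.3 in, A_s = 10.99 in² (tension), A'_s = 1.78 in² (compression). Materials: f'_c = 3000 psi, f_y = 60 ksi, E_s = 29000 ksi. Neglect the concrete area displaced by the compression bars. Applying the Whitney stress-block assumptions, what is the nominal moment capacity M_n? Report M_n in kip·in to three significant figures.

M_n ≈ 15200 kip·in

Assume both steels yield.
a = (A_s − A'_s) f_y/(0.85 f'_c b) = (10.99 − 1.78) × 60/(0.85 × 3 × 15) = 14.447 in.
c = a/β₁ = 14.447/0.85 = 16.996 in; ε'_s = 0.003(c − d')/c = 0.0026 ≥ ε_y = 0.0021, so the compression steel yields.
M_n = (A_s − A'_s) f_y (d − a/2) + A'_s f_y (d − d') = 552.6 × (29.5 − 7.2235) + 106.8 × (29.5 − 2.3) = 12310.0 + 2905.0 = 15215.0 kip·in.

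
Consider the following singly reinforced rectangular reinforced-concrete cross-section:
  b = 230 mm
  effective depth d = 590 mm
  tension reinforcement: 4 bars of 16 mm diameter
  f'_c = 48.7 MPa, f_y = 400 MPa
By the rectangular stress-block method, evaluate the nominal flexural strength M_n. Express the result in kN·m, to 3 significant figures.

A_s = 4 × 201 = 804 mm².
T = A_s f_y = 804 × 400 = 321600 N = 321.6 kN.
From C = T: a = T/(0.85 f'_c b) = 321600/(0.85 × 48.7 × 230) = 33.78 mm.
M_n = T(d − a/2) = 321.6 kN × (590 − 16.89) mm = 184.31 kN·m.

M_n ≈ 184 kN·m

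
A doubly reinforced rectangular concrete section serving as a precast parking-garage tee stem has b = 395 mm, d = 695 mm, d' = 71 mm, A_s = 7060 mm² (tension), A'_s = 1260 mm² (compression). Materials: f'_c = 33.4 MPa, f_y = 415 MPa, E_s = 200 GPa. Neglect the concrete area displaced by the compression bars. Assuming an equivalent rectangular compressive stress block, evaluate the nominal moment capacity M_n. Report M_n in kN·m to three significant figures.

Assume both tension and compression steel yield.
Net tension couple steel: A_s − A'_s = 5800 mm².
a = (A_s − A'_s) f_y / (0.85 f'_c b) = 2407000/(0.85 × 33.4 × 395) = 214.64 mm.
c = a/β₁ = 214.64/0.811 = 264.66 mm; ε'_s = 0.003(c − d')/c = 0.0022 ≥ f_y/E_s = 0.0021, so compression steel does yield.
M_n = (A_s − A'_s) f_y (d − a/2) + A'_s f_y (d − d') = [2407000 × (695 − 107.32) + 522900 × (695 − 71)] × 10⁻⁶ = 1414.55 + 326.29 = 1740.84 kN·m.

M_n ≈ 1740 kN·m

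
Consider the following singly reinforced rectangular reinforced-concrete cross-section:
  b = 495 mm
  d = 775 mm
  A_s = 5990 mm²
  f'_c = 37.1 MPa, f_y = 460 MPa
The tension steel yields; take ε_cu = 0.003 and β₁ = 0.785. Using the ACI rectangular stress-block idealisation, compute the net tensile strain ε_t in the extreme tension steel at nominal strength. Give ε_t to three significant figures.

ε_t ≈ 0.00734

a = A_s f_y/(0.85 f'_c b) = 176.52 mm.
β₁ = 0.785, so c = a/β₁ = 176.52/0.785 = 224.87 mm.
From the linear strain diagram with ε_cu = 0.003: ε_t = 0.003 (d − c)/c = 0.003 × (775 − 224.87)/224.87 = 0.00734.
Since ε_t ≥ 0.005, the section is tension-controlled.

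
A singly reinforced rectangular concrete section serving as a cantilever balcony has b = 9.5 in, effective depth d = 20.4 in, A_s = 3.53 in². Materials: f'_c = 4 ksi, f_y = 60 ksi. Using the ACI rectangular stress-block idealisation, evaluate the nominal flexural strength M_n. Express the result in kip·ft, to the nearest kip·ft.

M_n ≈ 302 kip·ft

T = A_s f_y = 3.53 × 60 = 211.8 kips.
a = T/(0.85 f'_c b) = 211.8/(0.85 × 4 × 9.5) = 6.557 in.
M_n = T(d − a/2) = 211.8 × (20.4 − 3.2785) = 3626.3 kip·in = 3626.3/12 = 302.19 kip·ft.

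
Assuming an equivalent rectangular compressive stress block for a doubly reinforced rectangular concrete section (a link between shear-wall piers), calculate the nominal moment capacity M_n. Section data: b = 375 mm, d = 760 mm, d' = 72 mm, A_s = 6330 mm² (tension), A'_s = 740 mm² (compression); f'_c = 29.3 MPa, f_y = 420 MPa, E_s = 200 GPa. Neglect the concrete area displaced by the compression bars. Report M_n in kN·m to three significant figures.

Assume both tension and compression steel yield.
Net tension couple steel: A_s − A'_s = 5590 mm².
a = (A_s − A'_s) f_y / (0.85 f'_c b) = 2347800/(0.85 × 29.3 × 375) = 251.39 mm.
c = a/β₁ = 251.39/0.841 = 298.92 mm; ε'_s = 0.003(c − d')/c = 0.0023 ≥ f_y/E_s = 0.0021, so compression steel does yield.
M_n = (A_s − A'_s) f_y (d − a/2) + A'_s f_y (d − d') = [2347800 × (760 − 125.695) + 310800 × (760 − 72)] × 10⁻⁶ = 1489.22 + 213.83 = 1703.05 kN·m.

M_n ≈ 1700 kN·m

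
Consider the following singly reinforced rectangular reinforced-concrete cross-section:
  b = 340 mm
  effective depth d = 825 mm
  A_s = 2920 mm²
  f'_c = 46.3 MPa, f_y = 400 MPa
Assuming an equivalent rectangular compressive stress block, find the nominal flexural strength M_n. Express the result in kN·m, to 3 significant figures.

T = A_s f_y = 2920 × 400 = 1168000 N = 1168 kN.
From C = T: a = T/(0.85 f'_c b) = 1168000/(0.85 × 46.3 × 340) = 87.29 mm.
M_n = T(d − a/2) = 1168 kN × (825 − 43.645) mm = 912.62 kN·m.

M_n ≈ 913 kN·m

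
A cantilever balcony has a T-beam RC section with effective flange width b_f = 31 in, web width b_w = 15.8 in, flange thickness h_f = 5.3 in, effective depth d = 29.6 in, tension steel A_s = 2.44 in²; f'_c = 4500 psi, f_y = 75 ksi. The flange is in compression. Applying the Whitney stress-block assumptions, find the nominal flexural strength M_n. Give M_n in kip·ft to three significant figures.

Tension: T = A_s f_y = 2.44 × 75 = 183 kips.
Try a within the flange: a = T/(0.85 f'_c b_f) = 183/(0.85 × 4.5 × 31) = 1.543 in.
Since a = 1.543 ≤ h_f = 5.3 in, the stress block lies entirely in the flange; analyse as a rectangular beam of width b_f.
M_n = T(d − a/2) = 183 × (29.6 − 0.7715) = 5275.6 kip·in.
M_n = 5275.6/12 = 439.63 kip·ft.

M_n ≈ 440 kip·ft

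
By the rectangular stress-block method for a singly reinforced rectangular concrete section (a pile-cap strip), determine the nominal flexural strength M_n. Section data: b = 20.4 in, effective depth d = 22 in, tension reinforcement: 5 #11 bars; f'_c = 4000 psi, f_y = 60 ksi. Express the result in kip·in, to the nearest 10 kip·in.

M_n ≈ 8720 kip·in

A_s = 5 × 1.56 = 7.8 in².
T = A_s f_y = 7.8 × 60 = 468 kips.
a = T/(0.85 f'_c b) = 468/(0.85 × 4 × 20.4) = 6.747 in.
M_n = T(d − a/2) = 468 × (22 − 3.3735) = 8717.2 kip·in.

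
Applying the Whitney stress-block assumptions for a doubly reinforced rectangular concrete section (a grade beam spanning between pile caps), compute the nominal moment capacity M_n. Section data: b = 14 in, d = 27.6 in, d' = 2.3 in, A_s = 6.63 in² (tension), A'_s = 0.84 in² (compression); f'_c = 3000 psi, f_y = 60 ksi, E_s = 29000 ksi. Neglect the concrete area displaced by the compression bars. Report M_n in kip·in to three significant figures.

M_n ≈ 9170 kip·in

Assume both steels yield.
a = (A_s − A'_s) f_y/(0.85 f'_c b) = (6.63 − 0.84) × 60/(0.85 × 3 × 14) = 9.731 in.
c = a/β₁ = 9.731/0.85 = 11.448 in; ε'_s = 0.003(c − d')/c = 0.0024 ≥ ε_y = 0.0021, so the compression steel yields.
M_n = (A_s − A'_s) f_y (d − a/2) + A'_s f_y (d − d') = 347.4 × (27.6 − 4.8655) + 50.4 × (27.6 − 2.3) = 7898.0 + 1275.1 = 9173.1 kip·in.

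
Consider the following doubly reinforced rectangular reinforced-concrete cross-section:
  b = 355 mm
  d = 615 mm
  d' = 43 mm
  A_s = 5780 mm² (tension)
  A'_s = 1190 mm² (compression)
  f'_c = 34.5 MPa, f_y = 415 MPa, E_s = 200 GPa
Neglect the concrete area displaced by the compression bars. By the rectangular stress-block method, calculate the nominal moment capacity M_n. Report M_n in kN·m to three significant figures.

Assume both tension and compression steel yield.
Net tension couple steel: A_s − A'_s = 4590 mm².
a = (A_s − A'_s) f_y / (0.85 f'_c b) = 1904850/(0.85 × 34.5 × 355) = 182.98 mm.
c = a/β₁ = 182.98/0.804 = 227.59 mm; ε'_s = 0.003(c − d')/c = 0.0024 ≥ f_y/E_s = 0.0021, so compression steel does yield.
M_n = (A_s − A'_s) f_y (d − a/2) + A'_s f_y (d − d') = [1904850 × (615 − 91.49) + 493850 × (615 − 43)] × 10⁻⁶ = 997.21 + 282.48 = 1279.69 kN·m.

M_n ≈ 1280 kN·m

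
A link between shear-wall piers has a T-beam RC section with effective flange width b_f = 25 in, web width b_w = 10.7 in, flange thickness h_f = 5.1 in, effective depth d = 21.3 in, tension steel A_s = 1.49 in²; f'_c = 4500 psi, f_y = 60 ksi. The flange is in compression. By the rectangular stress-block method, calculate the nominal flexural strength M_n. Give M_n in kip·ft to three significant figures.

M_n ≈ 155 kip·ft

Tension: T = A_s f_y = 1.49 × 60 = 89.4 kips.
Try a within the flange: a = T/(0.85 f'_c b_f) = 89.4/(0.85 × 4.5 × 25) = 0.935 in.
Since a = 0.935 ≤ h_f = 5.1 in, the stress block lies entirely in the flange; analyse as a rectangular beam of width b_f.
M_n = T(d − a/2) = 89.4 × (21.3 − 0.4675) = 1862.4 kip·in.
M_n = 1862.4/12 = 155.20 kip·ft.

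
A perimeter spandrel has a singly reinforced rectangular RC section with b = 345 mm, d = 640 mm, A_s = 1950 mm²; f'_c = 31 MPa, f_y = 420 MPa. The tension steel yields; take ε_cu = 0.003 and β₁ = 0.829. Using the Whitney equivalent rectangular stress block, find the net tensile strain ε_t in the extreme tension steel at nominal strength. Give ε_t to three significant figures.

a = A_s f_y/(0.85 f'_c b) = 90.09 mm.
β₁ = 0.829, so c = a/β₁ = 90.09/0.829 = 108.67 mm.
From the linear strain diagram with ε_cu = 0.003: ε_t = 0.003 (d − c)/c = 0.003 × (640 − 108.67)/108.67 = 0.0147.
Since ε_t ≥ 0.005, the section is tension-controlled.

ε_t ≈ 0.0147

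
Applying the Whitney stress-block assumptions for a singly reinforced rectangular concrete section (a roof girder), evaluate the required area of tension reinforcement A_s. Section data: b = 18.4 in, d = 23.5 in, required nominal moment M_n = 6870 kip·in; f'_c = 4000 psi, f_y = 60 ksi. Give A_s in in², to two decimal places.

A_s ≈ 5.49 in²

From M_n = 0.85 f'_c a b (d − a/2):
a = d − √(d² − 2M_n/(0.85 f'_c b)) = 23.5 − √(23.5² − 2 × 6870/(0.85 × 4 × 18.4)) = 5.262 in.
A_s = 0.85 f'_c a b / f_y = 0.85 × 4 × 5.262 × 18.4 / 60 = 5.487 in².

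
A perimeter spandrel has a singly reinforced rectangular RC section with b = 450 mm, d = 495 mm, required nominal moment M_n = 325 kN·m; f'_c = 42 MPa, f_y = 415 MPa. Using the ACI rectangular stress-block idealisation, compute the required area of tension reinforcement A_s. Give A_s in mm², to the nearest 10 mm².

A_s ≈ 1650 mm²

With M_n = 0.85 f'_c a b (d − a/2), solve the quadratic for a:
a = d − √(d² − 2M_n/(0.85 f'_c b)) = 495 − √(495² − 2 × 325×10⁶/(0.85 × 42 × 450)) = 42.71 mm.
A_s = 0.85 f'_c a b / f_y = 0.85 × 42 × 42.71 × 450 / 415 = 1653.3 mm².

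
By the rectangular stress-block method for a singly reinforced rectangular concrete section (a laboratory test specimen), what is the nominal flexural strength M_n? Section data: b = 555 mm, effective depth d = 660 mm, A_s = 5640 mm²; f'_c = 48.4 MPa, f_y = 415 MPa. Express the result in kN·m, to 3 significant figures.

M_n ≈ 1420 kN·m

T = A_s f_y = 5640 × 415 = 2340600 N = 2340.6 kN.
From C = T: a = T/(0.85 f'_c b) = 2340600/(0.85 × 48.4 × 555) = 102.51 mm.
M_n = T(d − a/2) = 2340.6 kN × (660 − 51.255) mm = 1424.83 kN·m.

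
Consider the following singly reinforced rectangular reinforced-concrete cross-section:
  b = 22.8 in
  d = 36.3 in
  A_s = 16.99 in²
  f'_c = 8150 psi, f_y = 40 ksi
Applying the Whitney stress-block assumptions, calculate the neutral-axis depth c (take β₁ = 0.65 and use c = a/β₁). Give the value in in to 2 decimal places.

T = A_s f_y = 16.99 × 40 = 679.6 kips.
a = T/(0.85 f'_c b) = 679.6/(0.85 × 8.15 × 22.8) = 4.3027 in.
With β₁ = 0.65, c = a/β₁ = 4.3027/0.65 = 6.62 in.

c ≈ 6.62 in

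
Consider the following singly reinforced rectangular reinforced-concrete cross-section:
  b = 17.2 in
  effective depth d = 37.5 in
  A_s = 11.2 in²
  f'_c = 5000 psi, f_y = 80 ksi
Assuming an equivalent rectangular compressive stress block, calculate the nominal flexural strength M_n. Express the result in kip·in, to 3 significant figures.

M_n ≈ 28100 kip·in

T = A_s f_y = 11.2 × 80 = 896 kips.
a = T/(0.85 f'_c b) = 896/(0.85 × 5 × 17.2) = 12.257 in.
M_n = T(d − a/2) = 896 × (37.5 − 6.1285) = 28108.9 kip·in.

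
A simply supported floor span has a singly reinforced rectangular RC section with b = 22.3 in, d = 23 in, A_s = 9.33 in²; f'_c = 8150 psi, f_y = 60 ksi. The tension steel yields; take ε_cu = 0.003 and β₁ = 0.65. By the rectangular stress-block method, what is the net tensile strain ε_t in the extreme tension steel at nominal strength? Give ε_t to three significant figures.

ε_t ≈ 0.00938

a = A_s f_y/(0.85 f'_c b) = 3.624 in.
β₁ = 0.65, so c = a/β₁ = 3.624/0.65 = 5.575 in.
From the linear strain diagram with ε_cu = 0.003: ε_t = 0.003 (d − c)/c = 0.003 × (23 − 5.575)/5.575 = 0.00938.
Since ε_t ≥ 0.005, the section is tension-controlled.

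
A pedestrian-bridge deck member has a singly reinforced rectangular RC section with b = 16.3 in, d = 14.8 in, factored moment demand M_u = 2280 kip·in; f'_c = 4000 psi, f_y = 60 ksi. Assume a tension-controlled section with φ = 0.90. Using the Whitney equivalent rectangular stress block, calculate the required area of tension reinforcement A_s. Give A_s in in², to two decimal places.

M_n = M_u/φ = 2280/0.90 = 2533.33 kip·in.
From M_n = 0.85 f'_c a b (d − a/2):
a = d − √(d² − 2M_n/(0.85 f'_c b)) = 14.8 − √(14.8² − 2 × 2533.33/(0.85 × 4 × 16.3)) = 3.503 in.
A_s = 0.85 f'_c a b / f_y = 0.85 × 4 × 3.503 × 16.3 / 60 = 3.236 in².

A_s ≈ 3.24 in²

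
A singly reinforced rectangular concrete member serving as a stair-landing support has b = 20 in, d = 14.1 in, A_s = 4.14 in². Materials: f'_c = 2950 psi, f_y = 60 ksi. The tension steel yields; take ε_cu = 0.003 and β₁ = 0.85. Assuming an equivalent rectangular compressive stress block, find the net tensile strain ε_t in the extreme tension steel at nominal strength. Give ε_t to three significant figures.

a = A_s f_y/(0.85 f'_c b) = 4.953 in.
β₁ = 0.85, so c = a/β₁ = 4.953/0.85 = 5.827 in.
From the linear strain diagram with ε_cu = 0.003: ε_t = 0.003 (d − c)/c = 0.003 × (14.1 − 5.827)/5.827 = 0.00426.
ε_t is between 0.004 and 0.005 — transition zone.

ε_t ≈ 0.00426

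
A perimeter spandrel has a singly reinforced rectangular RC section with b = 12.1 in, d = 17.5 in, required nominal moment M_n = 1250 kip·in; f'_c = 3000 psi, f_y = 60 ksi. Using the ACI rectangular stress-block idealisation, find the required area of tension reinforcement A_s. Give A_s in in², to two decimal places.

A_s ≈ 1.28 in²

From M_n = 0.85 f'_c a b (d − a/2):
a = d − √(d² − 2M_n/(0.85 f'_c b)) = 17.5 − √(17.5² − 2 × 1250/(0.85 × 3 × 12.1)) = 2.492 in.
A_s = 0.85 f'_c a b / f_y = 0.85 × 3 × 2.492 × 12.1 / 60 = 1.282 in².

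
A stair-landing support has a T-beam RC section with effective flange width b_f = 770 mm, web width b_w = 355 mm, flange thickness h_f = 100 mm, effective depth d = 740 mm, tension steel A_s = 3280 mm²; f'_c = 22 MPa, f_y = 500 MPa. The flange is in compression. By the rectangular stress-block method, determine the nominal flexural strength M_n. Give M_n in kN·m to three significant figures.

Tension: T = A_s f_y = 3280 × 500 = 1640000 N.
Try a within the flange: a = T/(0.85 f'_c b_f) = 1640000/(0.85 × 22 × 770) = 113.90 mm.
a = 113.90 > h_f = 100 mm: the block extends into the web. Split into flange-overhang and web parts.
C_f = 0.85 f'_c (b_f − b_w) h_f = 0.85 × 22 × (770 − 355) × 100 = 776050 N.
Remaining web compression depth: a_w = (T − C_f)/(0.85 f'_c b_w) = (1640000 − 776050)/(0.85 × 22 × 355) = 130.14 mm.
M_n = C_f(d − h_f/2) + (T − C_f)(d − a_w/2) = 776050 × (740 − 50) + 863950 × (740 − 65.07) = 535.47 + 583.11 = 1118.58 × 10⁶ N·mm.
M_n = 1118.58 kN·m.

M_n ≈ 1120 kN·m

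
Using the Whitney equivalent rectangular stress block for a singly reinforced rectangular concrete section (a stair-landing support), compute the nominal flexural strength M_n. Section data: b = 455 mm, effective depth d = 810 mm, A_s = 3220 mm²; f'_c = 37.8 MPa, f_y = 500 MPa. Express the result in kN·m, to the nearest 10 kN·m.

T = A_s f_y = 3220 × 500 = 1610000 N = 1610 kN.
From C = T: a = T/(0.85 f'_c b) = 1610000/(0.85 × 37.8 × 455) = 110.13 mm.
M_n = T(d − a/2) = 1610 kN × (810 − 55.065) mm = 1215.45 kN·m.

M_n ≈ 1220 kN·m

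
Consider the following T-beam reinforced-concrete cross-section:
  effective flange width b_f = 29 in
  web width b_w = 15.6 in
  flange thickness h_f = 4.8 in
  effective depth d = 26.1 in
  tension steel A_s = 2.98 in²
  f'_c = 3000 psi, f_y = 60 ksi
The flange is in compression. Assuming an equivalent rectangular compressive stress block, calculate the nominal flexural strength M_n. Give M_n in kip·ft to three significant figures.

M_n ≈ 371 kip·ft

Tension: T = A_s f_y = 2.98 × 60 = 178.8 kips.
Try a within the flange: a = T/(0.85 f'_c b_f) = 178.8/(0.85 × 3 × 29) = 2.418 in.
Since a = 2.418 ≤ h_f = 4.8 in, the stress block lies entirely in the flange; analyse as a rectangular beam of width b_f.
M_n = T(d − a/2) = 178.8 × (26.1 − 1.209) = 4450.5 kip·in.
M_n = 4450.5/12 = 370.88 kip·ft.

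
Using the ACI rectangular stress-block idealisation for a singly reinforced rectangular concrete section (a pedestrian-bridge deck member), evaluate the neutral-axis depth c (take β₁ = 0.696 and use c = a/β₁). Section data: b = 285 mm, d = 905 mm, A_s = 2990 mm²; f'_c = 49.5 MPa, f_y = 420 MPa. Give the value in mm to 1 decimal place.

c ≈ 150.5 mm

T = A_s f_y = 2990 × 420 = 1255800 N = 1255.8 kN.
Setting C = 0.85 f'_c a b equal to T: a = 1255800/(0.85 × 49.5 × 285) = 104.725 mm.
With β₁ = 0.696, c = a/β₁ = 104.725/0.696 = 150.5 mm.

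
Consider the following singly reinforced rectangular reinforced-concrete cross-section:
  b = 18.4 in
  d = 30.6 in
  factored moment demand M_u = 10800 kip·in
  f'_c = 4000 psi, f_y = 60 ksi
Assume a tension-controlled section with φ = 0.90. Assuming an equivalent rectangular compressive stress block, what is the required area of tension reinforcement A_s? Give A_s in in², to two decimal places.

M_n = M_u/φ = 10800/0.90 = 12000 kip·in.
From M_n = 0.85 f'_c a b (d − a/2):
a = d − √(d² − 2M_n/(0.85 f'_c b)) = 30.6 − √(30.6² − 2 × 12000/(0.85 × 4 × 18.4)) = 7.090 in.
A_s = 0.85 f'_c a b / f_y = 0.85 × 4 × 7.090 × 18.4 / 60 = 7.393 in².

A_s ≈ 7.39 in²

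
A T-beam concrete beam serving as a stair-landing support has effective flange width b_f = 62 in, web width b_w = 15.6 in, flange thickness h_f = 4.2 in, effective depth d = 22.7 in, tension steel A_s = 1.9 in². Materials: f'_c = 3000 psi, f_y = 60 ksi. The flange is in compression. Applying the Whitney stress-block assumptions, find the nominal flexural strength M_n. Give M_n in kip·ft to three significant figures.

M_n ≈ 212 kip·ft

Tension: T = A_s f_y = 1.9 × 60 = 114 kips.
Try a within the flange: a = T/(0.85 f'_c b_f) = 114/(0.85 × 3 × 62) = 0.721 in.
Since a = 0.721 ≤ h_f = 4.2 in, the stress block lies entirely in the flange; analyse as a rectangular beam of width b_f.
M_n = T(d − a/2) = 114 × (22.7 − 0.3605) = 2546.7 kip·in.
M_n = 2546.7/12 = 212.23 kip·ft.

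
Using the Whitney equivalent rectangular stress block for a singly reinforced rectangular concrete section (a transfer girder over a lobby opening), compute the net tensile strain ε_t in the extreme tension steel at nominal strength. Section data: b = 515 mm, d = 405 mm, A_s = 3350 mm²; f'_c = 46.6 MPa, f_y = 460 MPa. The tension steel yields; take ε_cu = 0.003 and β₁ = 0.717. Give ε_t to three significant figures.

a = A_s f_y/(0.85 f'_c b) = 75.54 mm.
β₁ = 0.717, so c = a/β₁ = 75.54/0.717 = 105.36 mm.
From the linear strain diagram with ε_cu = 0.003: ε_t = 0.003 (d − c)/c = 0.003 × (405 − 105.36)/105.36 = 0.00853.
Since ε_t ≥ 0.005, the section is tension-controlled.

ε_t ≈ 0.00853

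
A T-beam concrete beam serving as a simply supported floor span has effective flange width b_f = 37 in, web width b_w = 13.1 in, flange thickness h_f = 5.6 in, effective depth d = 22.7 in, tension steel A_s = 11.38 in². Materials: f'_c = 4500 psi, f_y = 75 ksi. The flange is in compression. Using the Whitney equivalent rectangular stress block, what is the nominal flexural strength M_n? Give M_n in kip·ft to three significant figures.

M_n ≈ 1400 kip·ft

Tension: T = A_s f_y = 11.38 × 75 = 853.5 kips.
Try a within the flange: a = T/(0.85 f'_c b_f) = 853.5/(0.85 × 4.5 × 37) = 6.031 in.
a = 6.031 > h_f = 5.6 in: the block extends into the web. Split into flange-overhang and web parts.
C_f = 0.85 f'_c (b_f − b_w) h_f = 0.85 × 4.5 × (37 − 13.1) × 5.6 = 511.9 kips.
Remaining web compression depth: a_w = (T − C_f)/(0.85 f'_c b_w) = (853.5 − 511.9)/(0.85 × 4.5 × 13.1) = 6.817 in.
M_n = C_f(d − h_f/2) + (T − C_f)(d − a_w/2) = 511.9 × (22.7 − 2.8) + 341.6 × (22.7 − 3.4085) = 10186.8 + 6590.0 = 16776.8 kip·in.
M_n = 16776.8/12 = 1398.07 kip·ft.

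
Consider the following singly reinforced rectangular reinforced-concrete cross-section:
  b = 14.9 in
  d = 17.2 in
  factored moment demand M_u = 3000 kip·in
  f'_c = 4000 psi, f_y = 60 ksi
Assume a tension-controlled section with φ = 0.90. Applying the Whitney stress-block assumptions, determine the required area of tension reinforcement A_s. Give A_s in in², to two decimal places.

M_n = M_u/φ = 3000/0.90 = 3333.33 kip·in.
From M_n = 0.85 f'_c a b (d − a/2):
a = d − √(d² − 2M_n/(0.85 f'_c b)) = 17.2 − √(17.2² − 2 × 3333.33/(0.85 × 4 × 14.9)) = 4.384 in.
A_s = 0.85 f'_c a b / f_y = 0.85 × 4 × 4.384 × 14.9 / 60 = 3.702 in².

A_s ≈ 3.70 in²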